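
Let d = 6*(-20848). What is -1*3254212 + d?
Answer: -3379300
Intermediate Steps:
d = -125088
-1*3254212 + d = -1*3254212 - 125088 = -3254212 - 125088 = -3379300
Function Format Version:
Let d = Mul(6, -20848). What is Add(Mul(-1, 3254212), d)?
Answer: -3379300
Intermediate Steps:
d = -125088
Add(Mul(-1, 3254212), d) = Add(Mul(-1, 3254212), -125088) = Add(-3254212, -125088) = -3379300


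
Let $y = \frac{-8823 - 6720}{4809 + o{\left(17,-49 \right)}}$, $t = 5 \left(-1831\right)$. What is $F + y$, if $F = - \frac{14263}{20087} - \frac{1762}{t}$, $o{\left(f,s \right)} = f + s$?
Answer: $- \frac{3312999284322}{878473508845} \approx -3.7713$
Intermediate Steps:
$t = -9155$
$y = - \frac{15543}{4777}$ ($y = \frac{-8823 - 6720}{4809 + \left(17 - 49\right)} = - \frac{15543}{4809 - 32} = - \frac{15543}{4777} \approx -3.2537$)
$F = - \frac{95184471}{183896485}$ ($F = - \frac{14263}{20087} - \frac{1762}{-9155} = \left(-14263\right) \frac{1}{20087} - - \frac{1762}{9155} = - \frac{14263}{20087} + \frac{1762}{9155} = - \frac{95184471}{183896485} \approx -0.5176$)
$F + y = - \frac{95184471}{183896485} - \frac{15543}{4777} = - \frac{3312999284322}{878473508845}$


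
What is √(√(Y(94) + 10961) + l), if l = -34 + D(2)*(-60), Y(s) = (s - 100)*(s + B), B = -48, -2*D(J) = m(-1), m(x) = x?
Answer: √(-64 + √10685) ≈ 6.2744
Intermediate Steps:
D(J) = ½ (D(J) = -½*(-1) = ½)
Y(s) = (-100 + s)*(-48 + s) (Y(s) = (s - 100)*(s - 48) = (-100 + s)*(-48 + s))
l = -64 (l = -34 + (½)*(-60) = -34 - 30 = -64)
√(√(Y(94) + 10961) + l) = √(√((4800 + 94² - 148*94) + 10961) - 64) = √(√((4800 + 8836 - 13912) + 10961) - 64) = √(√(-276 + 10961) - 64) = √(√10685 - 64) = √(-64 + √10685)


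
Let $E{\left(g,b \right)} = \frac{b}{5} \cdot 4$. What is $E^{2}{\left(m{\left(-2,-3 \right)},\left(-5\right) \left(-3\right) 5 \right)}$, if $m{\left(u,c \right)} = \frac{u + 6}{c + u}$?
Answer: $3600$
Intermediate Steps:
$m{\left(u,c \right)} = \frac{6 + u}{c + u}$
$E{\left(g,b \right)} = \frac{4 b}{5}$ ($E{\left(g,b \right)} = b \frac{1}{5} \cdot 4 = \frac{b}{5} \cdot 4 = \frac{4 b}{5}$)
$E^{2}{\left(m{\left(-2,-3 \right)},\left(-5\right) \left(-3\right) 5 \right)} = \left(\frac{4 \left(-5\right) \left(-3\right) 5}{5}\right)^{2} = \left(\frac{4 \cdot 15 \cdot 5}{5}\right)^{2} = \left(\frac{4}{5} \cdot 75\right)^{2} = 60^{2} = 3600$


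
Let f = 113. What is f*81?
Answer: 9153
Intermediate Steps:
f*81 = 113*81 = 9153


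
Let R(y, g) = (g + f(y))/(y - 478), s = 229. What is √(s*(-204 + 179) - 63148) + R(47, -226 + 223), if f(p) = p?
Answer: -44/431 + I*√68873 ≈ -0.10209 + 262.44*I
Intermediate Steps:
R(y, g) = (g + y)/(-478 + y) (R(y, g) = (g + y)/(y - 478) = (g + y)/(-478 + y))
√(s*(-204 + 179) - 63148) + R(47, -226 + 223) = √(229*(-204 + 179) - 63148) + ((-226 + 223) + 47)/(-478 + 47) = √(229*(-25) - 63148) + (-3 + 47)/(-431) = √(-5725 - 63148) - 1/431*44 = √(-68873) - 44/431 = I*√68873 - 44/431 = -44/431 + I*√68873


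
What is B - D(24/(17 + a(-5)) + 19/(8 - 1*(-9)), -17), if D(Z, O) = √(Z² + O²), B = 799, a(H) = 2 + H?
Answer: 799 - √4206098/119 ≈ 781.77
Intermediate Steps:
D(Z, O) = √(O² + Z²)
B - D(24/(17 + a(-5)) + 19/(8 - 1*(-9)), -17) = 799 - √((-17)² + (24/(17 + (2 - 5)) + 19/(8 - 1*(-9)))²) = 799 - √(289 + (24/(17 - 3) + 19/(8 + 9))²) = 799 - √(289 + (24/14 + 19/17)²) = 799 - √(289 + (24*(1/14) + 19*(1/17))²) = 799 - √(289 + (12/7 + 19/17)²) = 799 - √(289 + (337/119)²) = 799 - √(289 + 113569/14161) = 799 - √(4206098/14161) = 799 - √4206098/119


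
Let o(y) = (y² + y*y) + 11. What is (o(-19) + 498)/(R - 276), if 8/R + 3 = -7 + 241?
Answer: -284361/63748 ≈ -4.4607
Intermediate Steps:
o(y) = 11 + 2*y² (o(y) = (y² + y²) + 11 = 2*y² + 11 = 11 + 2*y²)
R = 8/231 (R = 8/(-3 + (-7 + 241)) = 8/(-3 + 234) = 8/231 ≈ 0.034632)
(o(-19) + 498)/(R - 276) = ((11 + 2*(-19)²) + 498)/(8/231 - 276) = ((11 + 2*361) + 498)/(-63748/231) = ((11 + 722) + 498)*(-231/63748) = (733 + 498)*(-231/63748) = 1231*(-231/63748) = -284361/63748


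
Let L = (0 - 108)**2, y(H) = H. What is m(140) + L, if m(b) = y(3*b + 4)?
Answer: 12088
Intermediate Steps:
m(b) = 4 + 3*b (m(b) = 3*b + 4 = 4 + 3*b)
L = 11664 (L = (-108)**2 = 11664)
m(140) + L = (4 + 3*140) + 11664 = (4 + 420) + 11664 = 424 + 11664 = 12088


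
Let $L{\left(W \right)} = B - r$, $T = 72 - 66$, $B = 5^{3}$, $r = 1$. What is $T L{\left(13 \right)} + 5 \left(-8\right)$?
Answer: $704$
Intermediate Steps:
$B = 125$
$T = 6$ ($T = 72 - 66 = 6$)
$L{\left(W \right)} = 124$ ($L{\left(W \right)} = 125 - 1 = 124$)
$T L{\left(13 \right)} + 5 \left(-8\right) = 6 \cdot 124 + 5 \left(-8\right) = 744 - 40 = 704$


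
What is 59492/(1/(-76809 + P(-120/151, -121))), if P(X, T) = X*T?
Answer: -689133851388/151 ≈ -4.5638e+9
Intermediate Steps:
P(X, T) = T*X
59492/(1/(-76809 + P(-120/151, -121))) = 59492/(1/(-76809 - (-14520)/151)) = 59492/(1/(-76809 - 121*(-120/151))) = 59492/(1/(-76809 + 14520/151)) = 59492/(1/(-11583639/151)) = 59492/(-151/11583639) = 59492*(-11583639/151) = -689133851388/151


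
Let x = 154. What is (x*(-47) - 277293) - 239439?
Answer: -523970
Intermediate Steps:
(x*(-47) - 277293) - 239439 = (154*(-47) - 277293) - 239439 = (-7238 - 277293) - 239439 = -284531 - 239439 = -523970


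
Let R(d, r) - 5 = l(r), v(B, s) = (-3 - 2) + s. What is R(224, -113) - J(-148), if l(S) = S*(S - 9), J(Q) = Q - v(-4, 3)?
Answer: 13937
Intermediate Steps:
v(B, s) = -5 + s
J(Q) = 2 + Q (J(Q) = Q - (-5 + 3) = Q - 1*(-2) = Q + 2 = 2 + Q)
l(S) = S*(-9 + S)
R(d, r) = 5 + r*(-9 + r)
R(224, -113) - J(-148) = (5 - 113*(-9 - 113)) - (2 - 148) = (5 - 113*(-122)) - 1*(-146) = (5 + 13786) + 146 = 13791 + 146 = 13937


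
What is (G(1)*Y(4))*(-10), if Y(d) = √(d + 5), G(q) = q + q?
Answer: -60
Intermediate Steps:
G(q) = 2*q
Y(d) = √(5 + d)
(G(1)*Y(4))*(-10) = ((2*1)*√(5 + 4))*(-10) = (2*√9)*(-10) = (2*3)*(-10) = 6*(-10) = -60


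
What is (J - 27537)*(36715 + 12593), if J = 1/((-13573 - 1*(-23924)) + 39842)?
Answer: -22717258023040/16731 ≈ -1.3578e+9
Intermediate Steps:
J = 1/50193 (J = 1/((-13573 + 23924) + 39842) = 1/(10351 + 39842) = 1/50193 ≈ 1.9923e-5)
(J - 27537)*(36715 + 12593) = (1/50193 - 27537)*(36715 + 12593) = -1382164640/50193*49308 = -22717258023040/16731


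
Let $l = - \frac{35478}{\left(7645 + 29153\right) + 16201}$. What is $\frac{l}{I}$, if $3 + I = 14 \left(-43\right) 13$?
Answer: $\frac{35478}{414929171} \approx 8.5504 \cdot 10^{-5}$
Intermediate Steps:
$I = -7829$ ($I = -3 + 14 \left(-43\right) 13 = -3 - 7826 = -7829$)
$l = - \frac{35478}{52999}$ ($l = - \frac{35478}{36798 + 16201} = - \frac{35478}{52999} \approx -0.66941$)
$\frac{l}{I} = - \frac{35478}{52999 \left(-7829\right)} = \left(- \frac{35478}{52999}\right) \left(- \frac{1}{7829}\right) = \frac{35478}{414929171}$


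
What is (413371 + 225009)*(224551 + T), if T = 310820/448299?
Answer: 64263352318858220/448299 ≈ 1.4335e+11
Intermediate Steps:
T = 310820/448299 (T = 310820*(1/448299) = 310820/448299 ≈ 0.69333)
(413371 + 225009)*(224551 + T) = (413371 + 225009)*(224551 + 310820/448299) = 638380*(100666299569/448299) = 64263352318858220/448299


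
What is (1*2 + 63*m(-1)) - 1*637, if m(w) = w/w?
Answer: -572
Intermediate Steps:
m(w) = 1
(1*2 + 63*m(-1)) - 1*637 = (1*2 + 63*1) - 1*637 = (2 + 63) - 637 = 65 - 637 = -572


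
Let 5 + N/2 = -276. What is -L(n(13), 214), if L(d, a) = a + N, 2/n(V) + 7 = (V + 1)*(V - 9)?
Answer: 348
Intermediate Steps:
N = -562 (N = -10 + 2*(-276) = -10 - 552 = -562)
n(V) = 2/(-7 + (1 + V)*(-9 + V)) (n(V) = 2/(-7 + (V + 1)*(V - 9)) = 2/(-7 + (1 + V)*(-9 + V)))
L(d, a) = -562 + a (L(d, a) = a - 562 = -562 + a)
-L(n(13), 214) = -(-562 + 214) = -1*(-348) = 348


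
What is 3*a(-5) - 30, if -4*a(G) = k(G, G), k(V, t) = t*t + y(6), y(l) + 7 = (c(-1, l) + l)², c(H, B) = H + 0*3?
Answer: -249/4 ≈ -62.250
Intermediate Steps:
c(H, B) = H (c(H, B) = H + 0 = H)
y(l) = -7 + (-1 + l)²
k(V, t) = 18 + t² (k(V, t) = t*t + (-7 + (-1 + 6)²) = t² + (-7 + 5²) = t² + (-7 + 25) = t² + 18 = 18 + t²)
a(G) = -9/2 - G²/4 (a(G) = -(18 + G²)/4 = -9/2 - G²/4)
3*a(-5) - 30 = 3*(-9/2 - ¼*(-5)²) - 30 = 3*(-9/2 - ¼*25) - 30 = 3*(-9/2 - 25/4) - 30 = 3*(-43/4) - 30 = -129/4 - 30 = -249/4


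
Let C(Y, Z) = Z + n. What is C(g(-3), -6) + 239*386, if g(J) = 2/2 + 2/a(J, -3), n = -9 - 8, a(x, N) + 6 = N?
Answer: 92231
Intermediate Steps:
a(x, N) = -6 + N
n = -17
g(J) = 7/9 (g(J) = 2/2 + 2/(-6 - 3) = 2*(½) + 2/(-9) = 1 + 2*(-⅑) = 1 - 2/9 = 7/9)
C(Y, Z) = -17 + Z (C(Y, Z) = Z - 17 = -17 + Z)
C(g(-3), -6) + 239*386 = (-17 - 6) + 239*386 = -23 + 92254 = 92231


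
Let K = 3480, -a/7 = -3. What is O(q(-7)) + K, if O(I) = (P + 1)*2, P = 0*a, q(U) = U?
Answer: 3482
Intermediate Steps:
a = 21 (a = -7*(-3) = 21)
P = 0 (P = 0*21 = 0)
O(I) = 2 (O(I) = (0 + 1)*2 = 1*2 = 2)
O(q(-7)) + K = 2 + 3480 = 3482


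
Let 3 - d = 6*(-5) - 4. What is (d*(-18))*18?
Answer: -11988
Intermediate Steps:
d = 37 (d = 3 - (6*(-5) - 4) = 3 - (-30 - 4) = 3 - 1*(-34) = 3 + 34 = 37)
(d*(-18))*18 = (37*(-18))*18 = -666*18 = -11988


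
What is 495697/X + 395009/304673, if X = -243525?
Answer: -54830925356/74195492325 ≈ -0.73901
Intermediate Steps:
495697/X + 395009/304673 = 495697/(-243525) + 395009/304673 = 495697*(-1/243525) + 395009*(1/304673) = -495697/243525 + 395009/304673 = -54830925356/74195492325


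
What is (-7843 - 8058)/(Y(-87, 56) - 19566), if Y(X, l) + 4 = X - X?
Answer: 15901/19570 ≈ 0.81252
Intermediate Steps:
Y(X, l) = -4 (Y(X, l) = -4 + (X - X) = -4 + 0 = -4)
(-7843 - 8058)/(Y(-87, 56) - 19566) = (-7843 - 8058)/(-4 - 19566) = -15901/(-19570) = -15901*(-1/19570) = 15901/19570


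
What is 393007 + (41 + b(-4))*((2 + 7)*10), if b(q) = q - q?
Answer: 396697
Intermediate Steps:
b(q) = 0
393007 + (41 + b(-4))*((2 + 7)*10) = 393007 + (41 + 0)*((2 + 7)*10) = 393007 + 41*(9*10) = 393007 + 41*90 = 393007 + 3690 = 396697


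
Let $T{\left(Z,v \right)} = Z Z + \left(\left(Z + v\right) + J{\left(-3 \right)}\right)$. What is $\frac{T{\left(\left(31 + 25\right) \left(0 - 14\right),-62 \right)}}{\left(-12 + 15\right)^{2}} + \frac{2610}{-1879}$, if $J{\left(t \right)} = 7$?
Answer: $\frac{1153338653}{16911} \approx 68201.0$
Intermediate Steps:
$T{\left(Z,v \right)} = 7 + Z + v + Z^{2}$ ($T{\left(Z,v \right)} = Z Z + \left(\left(Z + v\right) + 7\right) = Z^{2} + \left(7 + Z + v\right) = 7 + Z + v + Z^{2}$)
$\frac{T{\left(\left(31 + 25\right) \left(0 - 14\right),-62 \right)}}{\left(-12 + 15\right)^{2}} + \frac{2610}{-1879} = \frac{7 + \left(31 + 25\right) \left(0 - 14\right) - 62 + \left(\left(31 + 25\right) \left(0 - 14\right)\right)^{2}}{\left(-12 + 15\right)^{2}} + \frac{2610}{-1879} = \frac{7 + 56 \left(-14\right) - 62 + \left(56 \left(-14\right)\right)^{2}}{3^{2}} + 2610 \left(- \frac{1}{1879}\right) = \frac{7 - 784 - 62 + \left(-784\right)^{2}}{9} - \frac{2610}{1879} = \left(7 - 784 - 62 + 614656\right) \frac{1}{9} - \frac{2610}{1879} = 613817 \cdot \frac{1}{9} - \frac{2610}{1879} = \frac{613817}{9} - \frac{2610}{1879} = \frac{1153338653}{16911}$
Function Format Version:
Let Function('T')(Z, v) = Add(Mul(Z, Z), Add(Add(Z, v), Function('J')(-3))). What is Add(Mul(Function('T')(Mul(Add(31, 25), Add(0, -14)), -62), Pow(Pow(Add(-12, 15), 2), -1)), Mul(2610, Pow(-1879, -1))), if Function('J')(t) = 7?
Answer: Rational(1153338653, 16911) ≈ 68201.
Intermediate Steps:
Function('T')(Z, v) = Add(7, Z, v, Pow(Z, 2)) (Function('T')(Z, v) = Add(Mul(Z, Z), Add(Add(Z, v), 7)) = Add(Pow(Z, 2), Add(7, Z, v)) = Add(7, Z, v, Pow(Z, 2)))
Add(Mul(Function('T')(Mul(Add(31, 25), Add(0, -14)), -62), Pow(Pow(Add(-12, 15), 2), -1)), Mul(2610, Pow(-1879, -1))) = Add(Mul(Add(7, Mul(Add(31, 25), Add(0, -14)), -62, Pow(Mul(Add(31, 25), Add(0, -14)), 2)), Pow(Pow(Add(-12, 15), 2), -1)), Mul(2610, Pow(-1879, -1))) = Add(Mul(Add(7, Mul(56, -14), -62, Pow(Mul(56, -14), 2)), Pow(Pow(3, 2), -1)), Mul(2610, Rational(-1, 1879))) = Add(Mul(Add(7, -784, -62, Pow(-784, 2)), Pow(9, -1)), Rational(-2610, 1879)) = Add(Mul(Add(7, -784, -62, 614656), Rational(1, 9)), Rational(-2610, 1879)) = Add(Mul(613817, Rational(1, 9)), Rational(-2610, 1879)) = Add(Rational(613817, 9), Rational(-2610, 1879)) = Rational(1153338653, 16911)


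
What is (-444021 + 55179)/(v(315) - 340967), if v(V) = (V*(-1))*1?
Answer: 194421/170641 ≈ 1.1394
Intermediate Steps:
v(V) = -V (v(V) = -V*1 = -V)
(-444021 + 55179)/(v(315) - 340967) = (-444021 + 55179)/(-1*315 - 340967) = -388842/(-315 - 340967) = -388842/(-341282) = -388842*(-1/341282) = 194421/170641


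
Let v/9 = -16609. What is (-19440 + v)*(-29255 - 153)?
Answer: 4967628768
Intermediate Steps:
v = -149481 (v = 9*(-16609) = -149481)
(-19440 + v)*(-29255 - 153) = (-19440 - 149481)*(-29255 - 153) = -168921*(-29408) = 4967628768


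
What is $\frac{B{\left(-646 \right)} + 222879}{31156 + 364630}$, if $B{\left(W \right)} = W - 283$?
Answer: $\frac{110975}{197893} \approx 0.56078$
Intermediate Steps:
$B{\left(W \right)} = -283 + W$ ($B{\left(W \right)} = W - 283 = -283 + W$)
$\frac{B{\left(-646 \right)} + 222879}{31156 + 364630} = \frac{\left(-283 - 646\right) + 222879}{31156 + 364630} = \frac{-929 + 222879}{395786} = 221950 \cdot \frac{1}{395786} = \frac{110975}{197893}$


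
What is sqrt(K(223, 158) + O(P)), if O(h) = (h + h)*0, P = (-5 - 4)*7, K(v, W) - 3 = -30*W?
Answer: I*sqrt(4737) ≈ 68.826*I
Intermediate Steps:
K(v, W) = 3 - 30*W
P = -63 (P = -9*7 = -63)
O(h) = 0 (O(h) = (2*h)*0 = 0)
sqrt(K(223, 158) + O(P)) = sqrt((3 - 30*158) + 0) = sqrt((3 - 4740) + 0) = sqrt(-4737 + 0) = sqrt(-4737) = I*sqrt(4737)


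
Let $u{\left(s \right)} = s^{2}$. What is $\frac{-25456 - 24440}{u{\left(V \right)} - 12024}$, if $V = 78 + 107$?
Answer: $- \frac{49896}{22201} \approx -2.2475$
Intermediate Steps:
$V = 185$
$\frac{-25456 - 24440}{u{\left(V \right)} - 12024} = \frac{-25456 - 24440}{185^{2} - 12024} = - \frac{49896}{34225 - 12024} = - \frac{49896}{22201}$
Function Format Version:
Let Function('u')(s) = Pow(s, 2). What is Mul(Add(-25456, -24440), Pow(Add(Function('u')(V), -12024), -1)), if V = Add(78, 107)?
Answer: Rational(-49896, 22201) ≈ -2.2475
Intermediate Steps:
V = 185
Mul(Add(-25456, -24440), Pow(Add(Function('u')(V), -12024), -1)) = Mul(Add(-25456, -24440), Pow(Add(Pow(185, 2), -12024), -1)) = Mul(-49896, Pow(Add(34225, -12024), -1)) = Mul(-49896, Pow(22201, -1)) = Mul(-49896, Rational(1, 22201)) = Rational(-49896, 22201)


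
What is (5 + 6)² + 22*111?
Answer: 2563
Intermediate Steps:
(5 + 6)² + 22*111 = 11² + 2442 = 121 + 2442 = 2563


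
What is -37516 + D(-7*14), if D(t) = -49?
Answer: -37565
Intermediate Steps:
-37516 + D(-7*14) = -37516 - 49 = -37565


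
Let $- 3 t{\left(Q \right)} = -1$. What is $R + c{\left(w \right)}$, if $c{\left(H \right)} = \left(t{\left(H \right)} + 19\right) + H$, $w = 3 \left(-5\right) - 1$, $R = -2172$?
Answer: $- \frac{6506}{3} \approx -2168.7$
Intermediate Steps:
$t{\left(Q \right)} = \frac{1}{3}$ ($t{\left(Q \right)} = \left(- \frac{1}{3}\right) \left(-1\right) = \frac{1}{3}$)
$w = -16$ ($w = -15 - 1 = -16$)
$c{\left(H \right)} = \frac{58}{3} + H$ ($c{\left(H \right)} = \left(\frac{1}{3} + 19\right) + H = \frac{58}{3} + H$)
$R + c{\left(w \right)} = -2172 + \left(\frac{58}{3} - 16\right) = -2172 + \frac{10}{3} = - \frac{6506}{3}$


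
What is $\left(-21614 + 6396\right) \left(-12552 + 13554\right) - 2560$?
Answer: $-15250996$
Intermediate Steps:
$\left(-21614 + 6396\right) \left(-12552 + 13554\right) - 2560 = \left(-15218\right) 1002 - 2560 = -15248436 - 2560 = -15250996$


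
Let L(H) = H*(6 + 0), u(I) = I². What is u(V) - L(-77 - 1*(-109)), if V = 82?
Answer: 6532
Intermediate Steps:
L(H) = 6*H (L(H) = H*6 = 6*H)
u(V) - L(-77 - 1*(-109)) = 82² - 6*(-77 - 1*(-109)) = 6724 - 6*(-77 + 109) = 6724 - 6*32 = 6724 - 1*192 = 6724 - 192 = 6532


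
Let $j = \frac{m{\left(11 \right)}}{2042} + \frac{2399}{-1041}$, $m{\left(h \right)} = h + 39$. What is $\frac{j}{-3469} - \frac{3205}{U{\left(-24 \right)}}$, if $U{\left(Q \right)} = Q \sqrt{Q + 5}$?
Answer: $\frac{2423354}{3687064809} - \frac{3205 i \sqrt{19}}{456} \approx 0.00065726 - 30.637 i$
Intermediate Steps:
$m{\left(h \right)} = 39 + h$
$j = - \frac{2423354}{1062861}$ ($j = \frac{39 + 11}{2042} + \frac{2399}{-1041} = 50 \cdot \frac{1}{2042} + 2399 \left(- \frac{1}{1041}\right) = \frac{25}{1021} - \frac{2399}{1041} = - \frac{2423354}{1062861} \approx -2.28$)
$U{\left(Q \right)} = Q \sqrt{5 + Q}$
$\frac{j}{-3469} - \frac{3205}{U{\left(-24 \right)}} = - \frac{2423354}{1062861 \left(-3469\right)} - \frac{3205}{\left(-24\right) \sqrt{5 - 24}} = \left(- \frac{2423354}{1062861}\right) \left(- \frac{1}{3469}\right) - \frac{3205}{\left(-24\right) \sqrt{-19}} = \frac{2423354}{3687064809} - \frac{3205}{\left(-24\right) i \sqrt{19}} = \frac{2423354}{3687064809} - 3205 \frac{i \sqrt{19}}{456} = \frac{2423354}{3687064809} - \frac{3205 i \sqrt{19}}{456}$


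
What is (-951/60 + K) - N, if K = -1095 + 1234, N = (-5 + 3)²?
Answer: 2383/20 ≈ 119.15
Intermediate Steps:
N = 4 (N = (-2)² = 4)
K = 139
(-951/60 + K) - N = (-951/60 + 139) - 1*4 = (-951*1/60 + 139) - 4 = (-317/20 + 139) - 4 = 2463/20 - 4 = 2383/20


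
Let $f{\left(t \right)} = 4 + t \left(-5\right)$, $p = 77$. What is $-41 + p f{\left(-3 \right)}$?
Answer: $1422$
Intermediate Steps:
$f{\left(t \right)} = 4 - 5 t$
$-41 + p f{\left(-3 \right)} = -41 + 77 \left(4 - -15\right) = -41 + 77 \left(4 + 15\right) = -41 + 77 \cdot 19 = -41 + 1463 = 1422$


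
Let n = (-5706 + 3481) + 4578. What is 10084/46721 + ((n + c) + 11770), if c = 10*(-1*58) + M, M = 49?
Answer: 635041916/46721 ≈ 13592.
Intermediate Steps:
n = 2353 (n = -2225 + 4578 = 2353)
c = -531 (c = 10*(-1*58) + 49 = 10*(-58) + 49 = -580 + 49 = -531)
10084/46721 + ((n + c) + 11770) = 10084/46721 + ((2353 - 531) + 11770) = 10084*(1/46721) + (1822 + 11770) = 10084/46721 + 13592 = 635041916/46721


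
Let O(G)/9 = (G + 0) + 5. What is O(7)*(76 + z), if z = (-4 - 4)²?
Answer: 15120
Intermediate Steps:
O(G) = 45 + 9*G (O(G) = 9*((G + 0) + 5) = 9*(G + 5) = 9*(5 + G) = 45 + 9*G)
z = 64 (z = (-8)² = 64)
O(7)*(76 + z) = (45 + 9*7)*(76 + 64) = (45 + 63)*140 = 108*140 = 15120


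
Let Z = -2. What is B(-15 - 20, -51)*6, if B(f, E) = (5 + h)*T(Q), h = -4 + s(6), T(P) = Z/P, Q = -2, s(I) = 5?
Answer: 36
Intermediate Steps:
T(P) = -2/P
h = 1 (h = -4 + 5 = 1)
B(f, E) = 6 (B(f, E) = (5 + 1)*(-2/(-2)) = 6*(-2*(-1/2)) = 6*1 = 6)
B(-15 - 20, -51)*6 = 6*6 = 36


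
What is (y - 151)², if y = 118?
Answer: 1089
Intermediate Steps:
(y - 151)² = (118 - 151)² = (-33)² = 1089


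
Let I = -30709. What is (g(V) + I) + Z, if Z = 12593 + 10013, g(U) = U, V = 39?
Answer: -8064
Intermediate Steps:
Z = 22606
(g(V) + I) + Z = (39 - 30709) + 22606 = -30670 + 22606 = -8064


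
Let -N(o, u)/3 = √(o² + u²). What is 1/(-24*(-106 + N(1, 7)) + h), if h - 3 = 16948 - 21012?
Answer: -1517/2042089 - 360*√2/2042089 ≈ -0.00099218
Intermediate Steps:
N(o, u) = -3*√(o² + u²)
h = -4061 (h = 3 + (16948 - 21012) = 3 - 4064 = -4061)
1/(-24*(-106 + N(1, 7)) + h) = 1/(-24*(-106 - 3*√(1² + 7²)) - 4061) = 1/(-24*(-106 - 3*√(1 + 49)) - 4061) = 1/(-24*(-106 - 15*√2) - 4061) = 1/((2544 + 360*√2) - 4061) = 1/(-1517 + 360*√2)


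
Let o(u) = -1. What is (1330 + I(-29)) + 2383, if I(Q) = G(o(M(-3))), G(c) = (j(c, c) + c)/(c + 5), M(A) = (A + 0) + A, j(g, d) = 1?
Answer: 3713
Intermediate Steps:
M(A) = 2*A (M(A) = A + A = 2*A)
G(c) = (1 + c)/(5 + c) (G(c) = (1 + c)/(c + 5) = (1 + c)/(5 + c))
I(Q) = 0 (I(Q) = (1 - 1)/(5 - 1) = 0/4 = (1/4)*0 = 0)
(1330 + I(-29)) + 2383 = (1330 + 0) + 2383 = 1330 + 2383 = 3713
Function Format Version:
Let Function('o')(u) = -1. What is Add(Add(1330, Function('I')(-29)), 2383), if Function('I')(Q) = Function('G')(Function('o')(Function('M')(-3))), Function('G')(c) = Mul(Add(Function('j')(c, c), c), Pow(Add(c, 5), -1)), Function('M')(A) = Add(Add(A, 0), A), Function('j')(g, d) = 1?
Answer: 3713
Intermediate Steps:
Function('M')(A) = Mul(2, A) (Function('M')(A) = Add(A, A) = Mul(2, A))
Function('G')(c) = Mul(Pow(Add(5, c), -1), Add(1, c)) (Function('G')(c) = Mul(Add(1, c), Pow(Add(c, 5), -1)) = Mul(Add(1, c), Pow(Add(5, c), -1)) = Mul(Pow(Add(5, c), -1), Add(1, c)))
Function('I')(Q) = 0 (Function('I')(Q) = Mul(Pow(Add(5, -1), -1), Add(1, -1)) = Mul(Pow(4, -1), 0) = Mul(Rational(1, 4), 0) = 0)
Add(Add(1330, Function('I')(-29)), 2383) = Add(Add(1330, 0), 2383) = Add(1330, 2383) = 3713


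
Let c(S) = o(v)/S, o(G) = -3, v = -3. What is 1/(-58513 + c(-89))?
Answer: -89/5207654 ≈ -1.7090e-5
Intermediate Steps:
c(S) = -3/S
1/(-58513 + c(-89)) = 1/(-58513 - 3/(-89)) = 1/(-58513 - 3*(-1/89)) = 1/(-58513 + 3/89) = 1/(-5207654/89) = -89/5207654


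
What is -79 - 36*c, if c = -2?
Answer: -7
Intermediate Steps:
-79 - 36*c = -79 - 36*(-2) = -79 + 72 = -7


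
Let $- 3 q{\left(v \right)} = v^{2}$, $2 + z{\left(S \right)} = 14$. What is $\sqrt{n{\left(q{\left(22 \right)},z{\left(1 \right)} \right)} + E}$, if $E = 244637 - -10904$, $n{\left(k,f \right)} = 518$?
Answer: $3 \sqrt{28451} \approx 506.02$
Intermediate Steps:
$z{\left(S \right)} = 12$ ($z{\left(S \right)} = -2 + 14 = 12$)
$q{\left(v \right)} = - \frac{v^{2}}{3}$
$E = 255541$ ($E = 244637 + 10904 = 255541$)
$\sqrt{n{\left(q{\left(22 \right)},z{\left(1 \right)} \right)} + E} = \sqrt{518 + 255541} = \sqrt{256059} = 3 \sqrt{28451}$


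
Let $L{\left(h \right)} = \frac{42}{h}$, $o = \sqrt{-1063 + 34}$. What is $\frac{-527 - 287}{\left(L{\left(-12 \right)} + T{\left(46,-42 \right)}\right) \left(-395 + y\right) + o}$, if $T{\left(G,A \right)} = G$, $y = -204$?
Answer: $\frac{82889620}{2592341341} + \frac{22792 i \sqrt{21}}{2592341341} \approx 0.031975 + 4.029 \cdot 10^{-5} i$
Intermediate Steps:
$o = 7 i \sqrt{21}$ ($o = \sqrt{-1029} = 7 i \sqrt{21} \approx 32.078 i$)
$\frac{-527 - 287}{\left(L{\left(-12 \right)} + T{\left(46,-42 \right)}\right) \left(-395 + y\right) + o} = \frac{-527 - 287}{\left(\frac{42}{-12} + 46\right) \left(-395 - 204\right) + 7 i \sqrt{21}} = - \frac{814}{\left(42 \left(- \frac{1}{12}\right) + 46\right) \left(-599\right) + 7 i \sqrt{21}} = - \frac{814}{\left(- \frac{7}{2} + 46\right) \left(-599\right) + 7 i \sqrt{21}} = - \frac{814}{\frac{85}{2} \left(-599\right) + 7 i \sqrt{21}} = - \frac{814}{- \frac{50915}{2} + 7 i \sqrt{21}}$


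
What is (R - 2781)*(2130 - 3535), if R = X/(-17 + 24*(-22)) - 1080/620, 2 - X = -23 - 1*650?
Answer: 13216933350/3379 ≈ 3.9115e+6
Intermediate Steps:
X = 675 (X = 2 - (-23 - 1*650) = 2 - (-23 - 650) = 2 - 1*(-673) = 2 + 673 = 675)
R = -10071/3379 (R = 675/(-17 + 24*(-22)) - 1080/620 = 675/(-17 - 528) - 1080*1/620 = 675/(-545) - 54/31 = 675*(-1/545) - 54/31 = -135/109 - 54/31 = -10071/3379 ≈ -2.9805)
(R - 2781)*(2130 - 3535) = (-10071/3379 - 2781)*(2130 - 3535) = -9407070/3379*(-1405) = 13216933350/3379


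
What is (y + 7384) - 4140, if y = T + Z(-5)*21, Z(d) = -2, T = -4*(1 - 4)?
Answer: 3214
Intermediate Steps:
T = 12 (T = -4*(-3) = 12)
y = -30 (y = 12 - 2*21 = 12 - 42 = -30)
(y + 7384) - 4140 = (-30 + 7384) - 4140 = 7354 - 4140 = 3214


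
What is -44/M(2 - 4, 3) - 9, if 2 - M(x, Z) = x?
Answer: -20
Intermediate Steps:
M(x, Z) = 2 - x
-44/M(2 - 4, 3) - 9 = -44/(2 - (2 - 4)) - 9 = -44/(2 - 1*(-2)) - 9 = -44/(2 + 2) - 9 = -44/4 - 9 = -44*1/4 - 9 = -11 - 9 = -20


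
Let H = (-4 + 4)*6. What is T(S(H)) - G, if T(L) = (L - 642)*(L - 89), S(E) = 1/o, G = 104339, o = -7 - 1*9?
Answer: -12071759/256 ≈ -47155.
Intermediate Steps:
o = -16 (o = -7 - 9 = -16)
H = 0 (H = 0*6 = 0)
S(E) = -1/16 (S(E) = 1/(-16) = -1/16)
T(L) = (-642 + L)*(-89 + L)
T(S(H)) - G = (57138 + (-1/16)² - 731*(-1/16)) - 1*104339 = (57138 + 1/256 + 731/16) - 104339 = 14639025/256 - 104339 = -12071759/256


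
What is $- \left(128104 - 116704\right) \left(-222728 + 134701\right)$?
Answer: $1003507800$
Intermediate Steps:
$- \left(128104 - 116704\right) \left(-222728 + 134701\right) = - 11400 \left(-88027\right) = \left(-1\right) \left(-1003507800\right) = 1003507800$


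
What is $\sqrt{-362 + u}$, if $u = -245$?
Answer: $i \sqrt{607} \approx 24.637 i$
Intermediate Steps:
$\sqrt{-362 + u} = \sqrt{-362 - 245} = \sqrt{-607} = i \sqrt{607}$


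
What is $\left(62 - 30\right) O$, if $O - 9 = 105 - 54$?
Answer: $1920$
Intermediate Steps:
$O = 60$ ($O = 9 + \left(105 - 54\right) = 9 + 51 = 60$)
$\left(62 - 30\right) O = \left(62 - 30\right) 60 = 32 \cdot 60 = 1920$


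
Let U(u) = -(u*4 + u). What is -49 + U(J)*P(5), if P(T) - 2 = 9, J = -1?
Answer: 6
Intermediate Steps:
P(T) = 11 (P(T) = 2 + 9 = 11)
U(u) = -5*u (U(u) = -(4*u + u) = -5*u)
-49 + U(J)*P(5) = -49 - 5*(-1)*11 = -49 + 5*11 = -49 + 55 = 6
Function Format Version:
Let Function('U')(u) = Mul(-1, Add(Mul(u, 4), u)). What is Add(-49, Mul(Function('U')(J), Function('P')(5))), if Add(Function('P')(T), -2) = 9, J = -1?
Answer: 6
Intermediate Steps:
Function('P')(T) = 11 (Function('P')(T) = Add(2, 9) = 11)
Function('U')(u) = Mul(-5, u) (Function('U')(u) = Mul(-1, Add(Mul(4, u), u)) = Mul(-1, Mul(5, u)) = Mul(-5, u))
Add(-49, Mul(Function('U')(J), Function('P')(5))) = Add(-49, Mul(Mul(-5, -1), 11)) = Add(-49, Mul(5, 11)) = Add(-49, 55) = 6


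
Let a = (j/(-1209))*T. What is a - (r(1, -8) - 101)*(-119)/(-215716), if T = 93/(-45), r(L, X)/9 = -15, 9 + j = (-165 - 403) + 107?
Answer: -4247869/6309693 ≈ -0.67323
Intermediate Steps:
j = -470 (j = -9 + ((-165 - 403) + 107) = -9 + (-568 + 107) = -9 - 461 = -470)
r(L, X) = -135 (r(L, X) = 9*(-15) = -135)
T = -31/15 (T = 93*(-1/45) = -31/15 ≈ -2.0667)
a = -94/117 (a = -470/(-1209)*(-31/15) = -470*(-1/1209)*(-31/15) = (470/1209)*(-31/15) = -94/117 ≈ -0.80342)
a - (r(1, -8) - 101)*(-119)/(-215716) = -94/117 - (-135 - 101)*(-119)/(-215716) = -94/117 - (-236*(-119))*(-1)/215716 = -94/117 - 28084*(-1)/215716 = -94/117 - 1*(-7021/53929) = -94/117 + 7021/53929 = -4247869/6309693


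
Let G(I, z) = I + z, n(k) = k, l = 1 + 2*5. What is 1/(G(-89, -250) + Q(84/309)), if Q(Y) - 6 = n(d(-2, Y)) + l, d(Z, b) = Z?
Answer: -1/324 ≈ -0.0030864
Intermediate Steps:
l = 11 (l = 1 + 10 = 11)
Q(Y) = 15 (Q(Y) = 6 + (-2 + 11) = 6 + 9 = 15)
1/(G(-89, -250) + Q(84/309)) = 1/((-89 - 250) + 15) = 1/(-339 + 15) = 1/(-324) = -1/324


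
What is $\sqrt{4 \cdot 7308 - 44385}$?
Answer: $i \sqrt{15153} \approx 123.1 i$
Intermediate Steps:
$\sqrt{4 \cdot 7308 - 44385} = \sqrt{29232 - 44385} = \sqrt{-15153} = i \sqrt{15153}$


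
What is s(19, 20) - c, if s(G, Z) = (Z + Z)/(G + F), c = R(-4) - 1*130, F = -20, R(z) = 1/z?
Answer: 361/4 ≈ 90.250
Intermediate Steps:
c = -521/4 (c = 1/(-4) - 1*130 = -1/4 - 130 = -521/4 ≈ -130.25)
s(G, Z) = 2*Z/(-20 + G) (s(G, Z) = (Z + Z)/(G - 20) = (2*Z)/(-20 + G) = 2*Z/(-20 + G))
s(19, 20) - c = 2*20/(-20 + 19) - 1*(-521/4) = 2*20/(-1) + 521/4 = 2*20*(-1) + 521/4 = -40 + 521/4 = 361/4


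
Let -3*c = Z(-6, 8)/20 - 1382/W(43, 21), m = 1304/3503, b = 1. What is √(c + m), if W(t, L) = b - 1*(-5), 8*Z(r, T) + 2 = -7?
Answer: √13635918655630/420360 ≈ 8.7846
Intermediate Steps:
Z(r, T) = -9/8 (Z(r, T) = -¼ + (⅛)*(-7) = -¼ - 7/8 = -9/8)
W(t, L) = 6 (W(t, L) = 1 - 1*(-5) = 1 + 5 = 6)
m = 1304/3503 (m = 1304*(1/3503) = 1304/3503 ≈ 0.37225)
c = 110587/1440 (c = -(-9/8/20 - 1382/6)/3 = -(-9/8*1/20 - 1382*⅙)/3 = -(-9/160 - 691/3)/3 = -⅓*(-110587/480) = 110587/1440 ≈ 76.797)
√(c + m) = √(110587/1440 + 1304/3503) = √(389264021/5044320) = √13635918655630/420360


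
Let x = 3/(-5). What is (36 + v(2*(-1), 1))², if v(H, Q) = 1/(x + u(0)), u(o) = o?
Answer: 10609/9 ≈ 1178.8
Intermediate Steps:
x = -⅗ (x = 3*(-⅕) = -⅗ ≈ -0.60000)
v(H, Q) = -5/3 (v(H, Q) = 1/(-⅗ + 0) = 1/(-⅗) = -5/3)
(36 + v(2*(-1), 1))² = (36 - 5/3)² = (103/3)² = 10609/9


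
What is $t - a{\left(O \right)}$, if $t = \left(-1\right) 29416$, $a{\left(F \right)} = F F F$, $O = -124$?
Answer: $1877208$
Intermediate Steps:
$a{\left(F \right)} = F^{3}$ ($a{\left(F \right)} = F^{2} F = F^{3}$)
$t = -29416$
$t - a{\left(O \right)} = -29416 - \left(-124\right)^{3} = -29416 - -1906624 = -29416 + 1906624 = 1877208$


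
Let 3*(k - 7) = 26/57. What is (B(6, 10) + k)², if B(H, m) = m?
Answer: 8602489/29241 ≈ 294.19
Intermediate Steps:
k = 1223/171 (k = 7 + (26/57)/3 = 7 + (26*(1/57))/3 = 7 + (⅓)*(26/57) = 7 + 26/171 = 1223/171 ≈ 7.1520)
(B(6, 10) + k)² = (10 + 1223/171)² = (2933/171)² = 8602489/29241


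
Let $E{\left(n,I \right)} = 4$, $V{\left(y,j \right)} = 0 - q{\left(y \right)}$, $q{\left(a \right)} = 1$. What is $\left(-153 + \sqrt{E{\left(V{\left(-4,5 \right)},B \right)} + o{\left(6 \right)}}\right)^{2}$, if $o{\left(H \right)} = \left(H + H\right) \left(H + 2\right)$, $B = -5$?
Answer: $20449$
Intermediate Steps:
$V{\left(y,j \right)} = -1$ ($V{\left(y,j \right)} = 0 - 1 = -1$)
$o{\left(H \right)} = 2 H \left(2 + H\right)$
$\left(-153 + \sqrt{E{\left(V{\left(-4,5 \right)},B \right)} + o{\left(6 \right)}}\right)^{2} = \left(-153 + \sqrt{4 + 2 \cdot 6 \left(2 + 6\right)}\right)^{2} = \left(-153 + \sqrt{4 + 2 \cdot 6 \cdot 8}\right)^{2} = \left(-153 + \sqrt{4 + 96}\right)^{2} = \left(-153 + \sqrt{100}\right)^{2} = \left(-153 + 10\right)^{2} = \left(-143\right)^{2} = 20449$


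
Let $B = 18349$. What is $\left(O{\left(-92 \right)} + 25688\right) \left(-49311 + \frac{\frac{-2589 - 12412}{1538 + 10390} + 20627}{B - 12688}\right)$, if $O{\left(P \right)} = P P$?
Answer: $- \frac{676829633429137}{401931} \approx -1.6839 \cdot 10^{9}$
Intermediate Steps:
$O{\left(P \right)} = P^{2}$
$\left(O{\left(-92 \right)} + 25688\right) \left(-49311 + \frac{\frac{-2589 - 12412}{1538 + 10390} + 20627}{B - 12688}\right) = \left(\left(-92\right)^{2} + 25688\right) \left(-49311 + \frac{\frac{-2589 - 12412}{1538 + 10390} + 20627}{18349 - 12688}\right) = \left(8464 + 25688\right) \left(-49311 + \frac{- \frac{15001}{11928} + 20627}{5661}\right) = 34152 \left(-49311 + \left(\left(-15001\right) \frac{1}{11928} + 20627\right) \frac{1}{5661}\right) = 34152 \left(-49311 + \left(- \frac{2143}{1704} + 20627\right) \frac{1}{5661}\right) = 34152 \left(-49311 + \frac{35146265}{1704} \cdot \frac{1}{5661}\right) = 34152 \left(-49311 + \frac{35146265}{9646344}\right) = 34152 \left(- \frac{475635722719}{9646344}\right) = - \frac{676829633429137}{401931}$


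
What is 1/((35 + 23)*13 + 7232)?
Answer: 1/7986 ≈ 0.00012522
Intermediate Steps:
1/((35 + 23)*13 + 7232) = 1/(58*13 + 7232) = 1/(754 + 7232) = 1/7986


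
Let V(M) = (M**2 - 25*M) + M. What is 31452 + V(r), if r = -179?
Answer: 67789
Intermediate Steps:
V(M) = M**2 - 24*M
31452 + V(r) = 31452 - 179*(-24 - 179) = 31452 - 179*(-203) = 31452 + 36337 = 67789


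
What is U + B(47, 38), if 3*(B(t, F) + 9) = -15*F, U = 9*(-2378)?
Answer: -21601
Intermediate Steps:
U = -21402
B(t, F) = -9 - 5*F (B(t, F) = -9 + (-15*F)/3 = -9 - 5*F)
U + B(47, 38) = -21402 + (-9 - 5*38) = -21402 + (-9 - 190) = -21402 - 199 = -21601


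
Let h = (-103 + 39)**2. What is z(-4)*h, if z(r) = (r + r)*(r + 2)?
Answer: 65536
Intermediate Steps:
h = 4096 (h = (-64)**2 = 4096)
z(r) = 2*r*(2 + r) (z(r) = (2*r)*(2 + r) = 2*r*(2 + r))
z(-4)*h = (2*(-4)*(2 - 4))*4096 = (2*(-4)*(-2))*4096 = 16*4096 = 65536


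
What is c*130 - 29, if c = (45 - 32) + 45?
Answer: 7511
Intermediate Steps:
c = 58 (c = 13 + 45 = 58)
c*130 - 29 = 58*130 - 29 = 7540 - 29 = 7511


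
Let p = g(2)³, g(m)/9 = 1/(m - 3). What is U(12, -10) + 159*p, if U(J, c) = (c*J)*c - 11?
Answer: -114722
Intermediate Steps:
g(m) = 9/(-3 + m) (g(m) = 9/(m - 3) = 9/(-3 + m))
p = -729 (p = (9/(-3 + 2))³ = (9/(-1))³ = (9*(-1))³ = (-9)³ = -729)
U(J, c) = -11 + J*c² (U(J, c) = (J*c)*c - 11 = J*c² - 11 = -11 + J*c²)
U(12, -10) + 159*p = (-11 + 12*(-10)²) + 159*(-729) = (-11 + 12*100) - 115911 = (-11 + 1200) - 115911 = 1189 - 115911 = -114722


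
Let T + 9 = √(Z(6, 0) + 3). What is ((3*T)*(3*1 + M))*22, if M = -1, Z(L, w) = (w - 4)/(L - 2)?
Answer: -1188 + 132*√2 ≈ -1001.3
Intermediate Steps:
Z(L, w) = (-4 + w)/(-2 + L)
T = -9 + √2 (T = -9 + √((-4 + 0)/(-2 + 6) + 3) = -9 + √(-4/4 + 3) = -9 + √((¼)*(-4) + 3) = -9 + √(-1 + 3) = -9 + √2 ≈ -7.5858)
((3*T)*(3*1 + M))*22 = ((3*(-9 + √2))*(3*1 - 1))*22 = ((-27 + 3*√2)*(3 - 1))*22 = ((-27 + 3*√2)*2)*22 = (-54 + 6*√2)*22 = -1188 + 132*√2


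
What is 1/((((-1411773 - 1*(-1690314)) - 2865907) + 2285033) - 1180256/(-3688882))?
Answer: -1844441/557634790725 ≈ -3.3076e-6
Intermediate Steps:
1/((((-1411773 - 1*(-1690314)) - 2865907) + 2285033) - 1180256/(-3688882)) = 1/((((-1411773 + 1690314) - 2865907) + 2285033) - 1180256*(-1/3688882)) = 1/(((278541 - 2865907) + 2285033) + 590128/1844441) = 1/((-2587366 + 2285033) + 590128/1844441) = 1/(-302333 + 590128/1844441) = 1/(-557634790725/1844441) = -1844441/557634790725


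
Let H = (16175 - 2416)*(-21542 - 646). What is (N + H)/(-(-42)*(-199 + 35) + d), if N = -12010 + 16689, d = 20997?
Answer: -305280013/14109 ≈ -21637.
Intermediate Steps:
H = -305284692 (H = 13759*(-22188) = -305284692)
N = 4679
(N + H)/(-(-42)*(-199 + 35) + d) = (4679 - 305284692)/(-(-42)*(-199 + 35) + 20997) = -305280013/(-(-42)*(-164) + 20997) = -305280013/(-42*164 + 20997) = -305280013/(-6888 + 20997) = -305280013/14109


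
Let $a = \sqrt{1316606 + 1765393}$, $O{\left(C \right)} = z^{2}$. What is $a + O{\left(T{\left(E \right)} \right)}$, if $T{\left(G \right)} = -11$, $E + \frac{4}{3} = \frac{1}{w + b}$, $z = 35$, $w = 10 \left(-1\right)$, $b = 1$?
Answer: $1225 + \sqrt{3081999} \approx 2980.6$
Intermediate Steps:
$w = -10$
$E = - \frac{13}{9}$ ($E = - \frac{4}{3} + \frac{1}{-10 + 1} = - \frac{4}{3} + \frac{1}{-9} = - \frac{4}{3} - \frac{1}{9} = - \frac{13}{9} \approx -1.4444$)
$O{\left(C \right)} = 1225$ ($O{\left(C \right)} = 35^{2} = 1225$)
$a = \sqrt{3081999} \approx 1755.6$
$a + O{\left(T{\left(E \right)} \right)} = \sqrt{3081999} + 1225 = 1225 + \sqrt{3081999}$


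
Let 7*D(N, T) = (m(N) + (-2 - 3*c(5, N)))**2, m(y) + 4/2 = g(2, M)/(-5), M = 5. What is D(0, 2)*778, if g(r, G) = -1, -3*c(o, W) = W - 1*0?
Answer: 280858/175 ≈ 1604.9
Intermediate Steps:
c(o, W) = -W/3 (c(o, W) = -(W - 1*0)/3 = -(W + 0)/3 = -W/3)
m(y) = -9/5 (m(y) = -2 - 1/(-5) = -2 - 1*(-1/5) = -2 + 1/5 = -9/5)
D(N, T) = (-19/5 + N)**2/7 (D(N, T) = (-9/5 + (-2 - (-1)*N))**2/7 = (-9/5 + (-2 + N))**2/7 = (-19/5 + N)**2/7)
D(0, 2)*778 = ((19 - 5*0)**2/175)*778 = ((19 + 0)**2/175)*778 = ((1/175)*19**2)*778 = ((1/175)*361)*778 = (361/175)*778 = 280858/175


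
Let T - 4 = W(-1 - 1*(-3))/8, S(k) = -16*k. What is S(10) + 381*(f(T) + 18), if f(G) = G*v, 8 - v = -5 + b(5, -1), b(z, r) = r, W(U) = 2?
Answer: 58735/2 ≈ 29368.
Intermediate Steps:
T = 17/4 (T = 4 + 2/8 = 4 + 2*(⅛) = 4 + ¼ = 17/4 ≈ 4.2500)
v = 14 (v = 8 - (-5 - 1) = 8 - 1*(-6) = 8 + 6 = 14)
f(G) = 14*G (f(G) = G*14 = 14*G)
S(10) + 381*(f(T) + 18) = -16*10 + 381*(14*(17/4) + 18) = -160 + 381*(119/2 + 18) = -160 + 381*(155/2) = -160 + 59055/2 = 58735/2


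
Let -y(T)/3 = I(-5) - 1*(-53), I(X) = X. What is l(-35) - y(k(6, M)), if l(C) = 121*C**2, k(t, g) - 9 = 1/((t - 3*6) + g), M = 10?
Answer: 148369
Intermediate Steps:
k(t, g) = 9 + 1/(-18 + g + t) (k(t, g) = 9 + 1/((t - 3*6) + g) = 9 + 1/((t - 18) + g) = 9 + 1/((-18 + t) + g) = 9 + 1/(-18 + g + t))
y(T) = -144 (y(T) = -3*(-5 - 1*(-53)) = -3*(-5 + 53) = -3*48 = -144)
l(-35) - y(k(6, M)) = 121*(-35)**2 - 1*(-144) = 121*1225 + 144 = 148225 + 144 = 148369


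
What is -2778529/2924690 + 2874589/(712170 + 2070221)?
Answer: 676327619571/8137631133790 ≈ 0.083111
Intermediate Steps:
-2778529/2924690 + 2874589/(712170 + 2070221) = -2778529*1/2924690 + 2874589/2782391 = -2778529/2924690 + 2874589*(1/2782391) = -2778529/2924690 + 2874589/2782391 = 676327619571/8137631133790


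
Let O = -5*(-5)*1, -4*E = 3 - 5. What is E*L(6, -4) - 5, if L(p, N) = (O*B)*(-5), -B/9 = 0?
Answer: -5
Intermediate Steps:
B = 0 (B = -9*0 = 0)
E = ½ (E = -(3 - 5)/4 = -¼*(-2) = ½ ≈ 0.50000)
O = 25 (O = 25*1 = 25)
L(p, N) = 0 (L(p, N) = (25*0)*(-5) = 0*(-5) = 0)
E*L(6, -4) - 5 = (½)*0 - 5 = 0 - 5 = -5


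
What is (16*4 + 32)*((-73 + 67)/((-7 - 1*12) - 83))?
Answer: 96/17 ≈ 5.6471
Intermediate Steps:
(16*4 + 32)*((-73 + 67)/((-7 - 1*12) - 83)) = (64 + 32)*(-6/((-7 - 12) - 83)) = 96*(-6/(-19 - 83)) = 96*(-6/(-102)) = 96*(-6*(-1/102)) = 96*(1/17) = 96/17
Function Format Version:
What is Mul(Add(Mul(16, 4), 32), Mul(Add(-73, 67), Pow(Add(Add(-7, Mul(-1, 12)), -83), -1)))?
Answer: Rational(96, 17) ≈ 5.6471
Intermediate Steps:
Mul(Add(Mul(16, 4), 32), Mul(Add(-73, 67), Pow(Add(Add(-7, Mul(-1, 12)), -83), -1))) = Mul(Add(64, 32), Mul(-6, Pow(Add(Add(-7, -12), -83), -1))) = Mul(96, Mul(-6, Pow(Add(-19, -83), -1))) = Mul(96, Mul(-6, Pow(-102, -1))) = Mul(96, Mul(-6, Rational(-1, 102))) = Mul(96, Rational(1, 17)) = Rational(96, 17)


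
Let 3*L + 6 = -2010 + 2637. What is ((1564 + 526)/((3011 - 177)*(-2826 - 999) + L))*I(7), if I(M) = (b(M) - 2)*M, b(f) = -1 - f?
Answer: 20900/1548549 ≈ 0.013497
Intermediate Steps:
L = 207 (L = -2 + (-2010 + 2637)/3 = -2 + (1/3)*627 = -2 + 209 = 207)
I(M) = M*(-3 - M) (I(M) = ((-1 - M) - 2)*M = (-3 - M)*M = M*(-3 - M))
((1564 + 526)/((3011 - 177)*(-2826 - 999) + L))*I(7) = ((1564 + 526)/((3011 - 177)*(-2826 - 999) + 207))*(-1*7*(3 + 7)) = (2090/(2834*(-3825) + 207))*(-1*7*10) = (2090/(-10840050 + 207))*(-70) = (2090/(-10839843))*(-70) = (2090*(-1/10839843))*(-70) = -2090/10839843*(-70) = 20900/1548549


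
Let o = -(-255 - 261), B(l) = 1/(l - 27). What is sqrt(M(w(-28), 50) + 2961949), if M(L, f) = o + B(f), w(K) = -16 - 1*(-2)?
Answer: 6*sqrt(43531778)/23 ≈ 1721.2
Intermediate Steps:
B(l) = 1/(-27 + l)
o = 516 (o = -1*(-516) = 516)
w(K) = -14 (w(K) = -16 + 2 = -14)
M(L, f) = 516 + 1/(-27 + f)
sqrt(M(w(-28), 50) + 2961949) = sqrt((-13931 + 516*50)/(-27 + 50) + 2961949) = sqrt((-13931 + 25800)/23 + 2961949) = sqrt((1/23)*11869 + 2961949) = sqrt(11869/23 + 2961949) = sqrt(68136696/23) = 6*sqrt(43531778)/23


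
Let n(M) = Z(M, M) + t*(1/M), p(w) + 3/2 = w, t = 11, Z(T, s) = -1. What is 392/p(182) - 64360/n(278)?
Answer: 6459250208/96387 ≈ 67014.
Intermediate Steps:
p(w) = -3/2 + w
n(M) = -1 + 11/M (n(M) = -1 + 11*(1/M) = -1 + 11/M)
392/p(182) - 64360/n(278) = 392/(-3/2 + 182) - 64360*278/(11 - 1*278) = 392/(361/2) - 64360*278/(11 - 278) = 392*(2/361) - 64360/((1/278)*(-267)) = 784/361 - 64360/(-267/278) = 784/361 - 64360*(-278/267) = 784/361 + 17892080/267 = 6459250208/96387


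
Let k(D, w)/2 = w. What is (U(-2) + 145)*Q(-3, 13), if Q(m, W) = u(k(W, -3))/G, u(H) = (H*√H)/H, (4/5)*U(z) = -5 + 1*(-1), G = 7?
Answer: 275*I*√6/14 ≈ 48.115*I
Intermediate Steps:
k(D, w) = 2*w
U(z) = -15/2 (U(z) = 5*(-5 + 1*(-1))/4 = 5*(-5 - 1)/4 = (5/4)*(-6) = -15/2)
u(H) = √H (u(H) = H^(3/2)/H = √H)
Q(m, W) = I*√6/7 (Q(m, W) = √(2*(-3))/7 = √(-6)*(⅐) = (I*√6)*(⅐) = I*√6/7)
(U(-2) + 145)*Q(-3, 13) = (-15/2 + 145)*(I*√6/7) = 275*(I*√6/7)/2 = 275*I*√6/14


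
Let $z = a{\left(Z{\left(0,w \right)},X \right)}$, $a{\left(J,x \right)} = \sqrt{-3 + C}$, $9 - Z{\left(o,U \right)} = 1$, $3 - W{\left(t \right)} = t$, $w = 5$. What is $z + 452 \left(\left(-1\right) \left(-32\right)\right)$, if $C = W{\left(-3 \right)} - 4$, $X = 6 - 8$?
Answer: $14464 + i \approx 14464.0 + 1.0 i$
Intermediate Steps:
$W{\left(t \right)} = 3 - t$
$Z{\left(o,U \right)} = 8$ ($Z{\left(o,U \right)} = 9 - 1 = 8$)
$X = -2$
$C = 2$ ($C = \left(3 - -3\right) - 4 = \left(3 + 3\right) - 4 = 6 - 4 = 2$)
$a{\left(J,x \right)} = i$ ($a{\left(J,x \right)} = \sqrt{-3 + 2} = \sqrt{-1} = i$)
$z = i \approx 1.0 i$
$z + 452 \left(\left(-1\right) \left(-32\right)\right) = i + 452 \left(\left(-1\right) \left(-32\right)\right) = i + 452 \cdot 32 = i + 14464 = 14464 + i$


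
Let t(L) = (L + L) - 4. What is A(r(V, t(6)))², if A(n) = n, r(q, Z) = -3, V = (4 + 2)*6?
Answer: 9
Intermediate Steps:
t(L) = -4 + 2*L (t(L) = 2*L - 4 = -4 + 2*L)
V = 36 (V = 6*6 = 36)
A(r(V, t(6)))² = (-3)² = 9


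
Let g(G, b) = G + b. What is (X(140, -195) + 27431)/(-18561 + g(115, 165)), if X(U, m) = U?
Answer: -27571/18281 ≈ -1.5082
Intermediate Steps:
(X(140, -195) + 27431)/(-18561 + g(115, 165)) = (140 + 27431)/(-18561 + (115 + 165)) = 27571/(-18561 + 280) = 27571/(-18281) = 27571*(-1/18281) = -27571/18281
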